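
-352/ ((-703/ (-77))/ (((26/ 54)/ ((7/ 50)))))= -132.60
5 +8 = 13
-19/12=-1.58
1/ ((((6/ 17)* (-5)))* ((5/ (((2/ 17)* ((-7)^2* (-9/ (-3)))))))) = -49/ 25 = -1.96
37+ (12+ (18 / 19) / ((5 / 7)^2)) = 24157 / 475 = 50.86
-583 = -583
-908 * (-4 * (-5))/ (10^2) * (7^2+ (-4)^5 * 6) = 1106852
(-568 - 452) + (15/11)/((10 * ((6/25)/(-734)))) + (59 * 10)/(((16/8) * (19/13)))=-516315/418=-1235.20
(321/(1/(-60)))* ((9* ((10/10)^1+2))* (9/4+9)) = -5850225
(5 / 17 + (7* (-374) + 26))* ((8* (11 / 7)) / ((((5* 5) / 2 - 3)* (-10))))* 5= 3877192 / 2261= 1714.81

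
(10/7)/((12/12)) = 10/7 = 1.43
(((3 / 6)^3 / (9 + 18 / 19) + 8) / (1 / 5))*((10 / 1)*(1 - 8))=-302875 / 108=-2804.40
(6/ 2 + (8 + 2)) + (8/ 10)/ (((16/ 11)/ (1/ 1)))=271/ 20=13.55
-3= -3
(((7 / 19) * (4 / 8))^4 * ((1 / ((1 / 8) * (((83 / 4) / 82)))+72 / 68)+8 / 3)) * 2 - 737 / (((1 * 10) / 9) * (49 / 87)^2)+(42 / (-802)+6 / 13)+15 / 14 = -2089.45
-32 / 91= -0.35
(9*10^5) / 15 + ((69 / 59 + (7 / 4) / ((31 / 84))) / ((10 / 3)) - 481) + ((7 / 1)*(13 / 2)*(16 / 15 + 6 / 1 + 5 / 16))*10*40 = 10634991563 / 54870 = 193821.61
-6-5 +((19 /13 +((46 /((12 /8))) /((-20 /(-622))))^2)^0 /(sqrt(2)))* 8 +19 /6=-47 /6 +4* sqrt(2)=-2.18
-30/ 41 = -0.73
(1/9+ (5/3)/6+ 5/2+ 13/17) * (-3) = -559/51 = -10.96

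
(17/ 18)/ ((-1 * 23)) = -17/ 414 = -0.04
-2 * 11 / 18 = -11 / 9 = -1.22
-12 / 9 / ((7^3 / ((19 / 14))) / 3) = -38 / 2401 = -0.02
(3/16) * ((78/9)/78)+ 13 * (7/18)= 731/144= 5.08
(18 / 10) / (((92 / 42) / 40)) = 756 / 23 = 32.87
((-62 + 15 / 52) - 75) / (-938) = 7109 / 48776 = 0.15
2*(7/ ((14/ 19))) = 19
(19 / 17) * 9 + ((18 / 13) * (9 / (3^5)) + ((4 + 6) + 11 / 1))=31.11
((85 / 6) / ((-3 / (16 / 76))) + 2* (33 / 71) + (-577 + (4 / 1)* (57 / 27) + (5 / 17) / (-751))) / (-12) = 22034634736 / 465012441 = 47.39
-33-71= -104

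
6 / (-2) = -3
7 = 7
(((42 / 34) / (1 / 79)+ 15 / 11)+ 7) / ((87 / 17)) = 19813 / 957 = 20.70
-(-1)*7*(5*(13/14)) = 32.50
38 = 38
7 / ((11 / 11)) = 7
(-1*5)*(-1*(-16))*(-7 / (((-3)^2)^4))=560 / 6561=0.09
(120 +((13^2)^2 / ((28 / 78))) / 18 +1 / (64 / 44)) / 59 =1525723 / 19824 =76.96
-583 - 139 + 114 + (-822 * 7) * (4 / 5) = -26056 / 5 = -5211.20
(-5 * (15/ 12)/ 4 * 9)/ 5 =-45/ 16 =-2.81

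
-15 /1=-15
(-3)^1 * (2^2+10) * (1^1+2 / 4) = -63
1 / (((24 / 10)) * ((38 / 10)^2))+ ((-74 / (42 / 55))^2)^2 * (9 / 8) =6191057766526375 / 62406792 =99204871.27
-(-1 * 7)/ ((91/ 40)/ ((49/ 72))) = 245/ 117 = 2.09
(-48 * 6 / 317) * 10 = -2880 / 317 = -9.09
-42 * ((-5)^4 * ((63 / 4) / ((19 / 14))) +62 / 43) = -248938851 / 817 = -304698.72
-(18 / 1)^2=-324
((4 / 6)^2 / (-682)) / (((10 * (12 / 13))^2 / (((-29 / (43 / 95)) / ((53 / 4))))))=93119 / 2517930360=0.00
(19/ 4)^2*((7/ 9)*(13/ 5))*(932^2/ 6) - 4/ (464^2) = 6605362.74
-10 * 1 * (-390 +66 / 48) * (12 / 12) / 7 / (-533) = -15545 / 14924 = -1.04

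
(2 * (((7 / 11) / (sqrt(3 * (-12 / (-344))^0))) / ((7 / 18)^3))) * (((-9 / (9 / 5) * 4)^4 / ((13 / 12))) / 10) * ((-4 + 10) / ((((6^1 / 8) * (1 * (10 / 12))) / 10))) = 71663616000 * sqrt(3) / 7007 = 17714431.85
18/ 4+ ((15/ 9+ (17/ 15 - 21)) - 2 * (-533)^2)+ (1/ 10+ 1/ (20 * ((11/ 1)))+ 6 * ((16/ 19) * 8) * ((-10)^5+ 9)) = -19269520229/ 4180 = -4609933.07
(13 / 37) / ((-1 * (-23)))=13 / 851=0.02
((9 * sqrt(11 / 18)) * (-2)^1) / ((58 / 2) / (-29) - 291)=3 * sqrt(22) / 292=0.05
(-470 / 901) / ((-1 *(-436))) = -235 / 196418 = -0.00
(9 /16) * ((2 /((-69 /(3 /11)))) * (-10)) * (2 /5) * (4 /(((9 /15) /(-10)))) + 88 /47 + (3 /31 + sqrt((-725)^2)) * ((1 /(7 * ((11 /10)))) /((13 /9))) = 65.88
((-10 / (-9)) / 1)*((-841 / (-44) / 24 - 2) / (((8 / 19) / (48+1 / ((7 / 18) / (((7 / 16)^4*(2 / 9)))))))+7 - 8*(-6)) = -5175985325 / 56623104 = -91.41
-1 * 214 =-214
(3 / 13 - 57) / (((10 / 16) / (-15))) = 17712 / 13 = 1362.46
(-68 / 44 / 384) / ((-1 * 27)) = 17 / 114048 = 0.00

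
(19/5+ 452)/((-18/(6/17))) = -2279/255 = -8.94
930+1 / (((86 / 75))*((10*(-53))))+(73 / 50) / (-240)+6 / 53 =930.11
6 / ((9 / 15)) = 10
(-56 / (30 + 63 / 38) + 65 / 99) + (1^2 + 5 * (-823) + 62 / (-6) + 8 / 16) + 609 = -279159055 / 79398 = -3515.95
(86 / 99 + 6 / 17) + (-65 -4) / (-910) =1.30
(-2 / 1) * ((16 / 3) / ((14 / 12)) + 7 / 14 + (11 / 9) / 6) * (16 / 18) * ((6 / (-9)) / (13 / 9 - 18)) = -31904 / 84483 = -0.38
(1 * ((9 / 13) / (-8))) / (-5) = 9 / 520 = 0.02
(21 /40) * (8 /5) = 21 /25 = 0.84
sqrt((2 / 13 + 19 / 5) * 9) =3 * sqrt(16705) / 65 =5.97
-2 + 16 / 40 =-8 / 5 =-1.60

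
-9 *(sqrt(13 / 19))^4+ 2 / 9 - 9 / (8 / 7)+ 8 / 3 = -239111 / 25992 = -9.20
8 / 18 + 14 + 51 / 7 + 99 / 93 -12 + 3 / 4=90187 / 7812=11.54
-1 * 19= -19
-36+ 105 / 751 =-26931 / 751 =-35.86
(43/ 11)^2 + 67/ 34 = 70973/ 4114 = 17.25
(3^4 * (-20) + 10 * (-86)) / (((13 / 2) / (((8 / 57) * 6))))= -79360 / 247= -321.30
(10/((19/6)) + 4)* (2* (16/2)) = 2176/19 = 114.53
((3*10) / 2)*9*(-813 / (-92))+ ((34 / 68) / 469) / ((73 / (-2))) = 3757681843 / 3149804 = 1192.99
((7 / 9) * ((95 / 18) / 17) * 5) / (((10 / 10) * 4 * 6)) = 3325 / 66096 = 0.05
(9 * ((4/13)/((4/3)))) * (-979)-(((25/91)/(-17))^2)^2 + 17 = -11548300116933269/5727449317681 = -2016.31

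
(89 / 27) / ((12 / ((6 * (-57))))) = -1691 / 18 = -93.94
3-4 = -1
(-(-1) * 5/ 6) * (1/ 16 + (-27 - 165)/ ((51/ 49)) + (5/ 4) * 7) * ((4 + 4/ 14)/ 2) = -1194475/ 3808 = -313.68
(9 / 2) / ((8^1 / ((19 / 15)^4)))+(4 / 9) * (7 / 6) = 530963 / 270000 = 1.97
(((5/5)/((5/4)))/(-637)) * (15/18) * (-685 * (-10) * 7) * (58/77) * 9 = -2383800/7007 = -340.20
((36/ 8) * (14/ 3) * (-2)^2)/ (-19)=-84/ 19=-4.42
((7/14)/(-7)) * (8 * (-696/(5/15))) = 8352/7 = 1193.14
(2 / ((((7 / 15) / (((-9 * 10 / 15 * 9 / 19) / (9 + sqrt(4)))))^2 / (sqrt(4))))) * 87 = 228322800 / 2140369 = 106.67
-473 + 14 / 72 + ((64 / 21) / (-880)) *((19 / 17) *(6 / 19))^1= -111402733 / 235620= -472.81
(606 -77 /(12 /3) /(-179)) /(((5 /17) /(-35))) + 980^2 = 636003613 /716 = 888273.20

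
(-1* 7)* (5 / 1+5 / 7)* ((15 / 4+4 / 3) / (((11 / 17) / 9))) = -2828.18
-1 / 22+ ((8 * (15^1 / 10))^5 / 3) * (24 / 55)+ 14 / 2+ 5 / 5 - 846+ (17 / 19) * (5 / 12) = 40305923 / 1140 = 35356.07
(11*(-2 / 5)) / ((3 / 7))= -10.27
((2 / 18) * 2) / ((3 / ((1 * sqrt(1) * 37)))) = 74 / 27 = 2.74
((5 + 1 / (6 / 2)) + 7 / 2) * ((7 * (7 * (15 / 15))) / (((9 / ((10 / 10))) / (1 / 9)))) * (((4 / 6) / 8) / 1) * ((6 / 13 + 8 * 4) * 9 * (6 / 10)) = 547967 / 7020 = 78.06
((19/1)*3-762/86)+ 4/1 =2242/43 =52.14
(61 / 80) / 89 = 0.01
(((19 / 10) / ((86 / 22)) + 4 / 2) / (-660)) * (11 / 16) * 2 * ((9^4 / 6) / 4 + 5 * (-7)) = -2038583 / 1651200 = -1.23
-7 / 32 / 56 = -1 / 256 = -0.00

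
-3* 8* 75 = -1800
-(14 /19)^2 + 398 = 143482 /361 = 397.46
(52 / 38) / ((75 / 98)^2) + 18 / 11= 4670494 / 1175625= 3.97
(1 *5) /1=5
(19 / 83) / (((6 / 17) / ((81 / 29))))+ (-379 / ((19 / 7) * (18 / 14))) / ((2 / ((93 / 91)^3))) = -39491251224 / 703327807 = -56.15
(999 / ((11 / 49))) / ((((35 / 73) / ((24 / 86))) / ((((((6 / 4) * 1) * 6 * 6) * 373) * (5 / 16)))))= 15423404157 / 946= 16303809.89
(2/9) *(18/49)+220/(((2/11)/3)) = 177874/49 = 3630.08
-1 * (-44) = 44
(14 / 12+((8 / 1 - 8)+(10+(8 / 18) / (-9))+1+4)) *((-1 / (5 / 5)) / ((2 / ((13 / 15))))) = -33943 / 4860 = -6.98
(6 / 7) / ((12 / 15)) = 15 / 14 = 1.07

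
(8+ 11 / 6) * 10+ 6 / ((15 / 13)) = 1553 / 15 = 103.53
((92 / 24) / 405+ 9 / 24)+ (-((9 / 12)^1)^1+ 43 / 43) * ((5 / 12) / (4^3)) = 480361 / 1244160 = 0.39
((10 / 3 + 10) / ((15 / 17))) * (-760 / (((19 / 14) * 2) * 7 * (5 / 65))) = -70720 / 9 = -7857.78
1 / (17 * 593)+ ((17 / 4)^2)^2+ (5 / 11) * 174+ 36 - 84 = 10144341739 / 28388096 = 357.34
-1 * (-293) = 293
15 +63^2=3984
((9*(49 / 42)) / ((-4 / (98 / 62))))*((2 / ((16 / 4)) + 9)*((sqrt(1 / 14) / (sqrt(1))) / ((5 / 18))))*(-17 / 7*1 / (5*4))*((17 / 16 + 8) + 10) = 87.79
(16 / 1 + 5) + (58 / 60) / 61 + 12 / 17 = 675763 / 31110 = 21.72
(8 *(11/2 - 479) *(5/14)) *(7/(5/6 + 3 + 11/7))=-397740/227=-1752.16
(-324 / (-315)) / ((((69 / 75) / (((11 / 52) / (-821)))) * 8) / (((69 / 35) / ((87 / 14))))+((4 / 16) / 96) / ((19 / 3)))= -963072 / 84307478143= -0.00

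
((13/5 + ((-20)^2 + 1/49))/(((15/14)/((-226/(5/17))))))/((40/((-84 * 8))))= 3031860512/625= 4850976.82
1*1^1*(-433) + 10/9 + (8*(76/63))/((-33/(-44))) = -79195/189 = -419.02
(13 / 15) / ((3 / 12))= 52 / 15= 3.47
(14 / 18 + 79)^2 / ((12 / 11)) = 1417691 / 243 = 5834.12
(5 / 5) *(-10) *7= -70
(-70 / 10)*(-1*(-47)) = -329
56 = 56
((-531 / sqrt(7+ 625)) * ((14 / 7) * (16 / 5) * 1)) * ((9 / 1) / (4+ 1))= -38232 * sqrt(158) / 1975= -243.33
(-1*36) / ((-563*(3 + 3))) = 6 / 563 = 0.01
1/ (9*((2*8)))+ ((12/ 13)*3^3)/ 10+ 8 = 98273/ 9360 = 10.50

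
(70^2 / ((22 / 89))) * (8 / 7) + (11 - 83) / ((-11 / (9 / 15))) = 22658.47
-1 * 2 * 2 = -4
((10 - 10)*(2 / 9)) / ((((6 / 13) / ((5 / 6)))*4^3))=0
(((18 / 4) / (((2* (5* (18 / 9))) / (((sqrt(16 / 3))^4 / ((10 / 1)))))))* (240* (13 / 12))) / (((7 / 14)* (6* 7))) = 832 / 105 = 7.92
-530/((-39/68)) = 36040/39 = 924.10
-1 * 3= -3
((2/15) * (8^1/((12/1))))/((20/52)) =52/225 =0.23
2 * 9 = 18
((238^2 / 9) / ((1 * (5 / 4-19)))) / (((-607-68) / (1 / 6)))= 113288 / 1293975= 0.09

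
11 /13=0.85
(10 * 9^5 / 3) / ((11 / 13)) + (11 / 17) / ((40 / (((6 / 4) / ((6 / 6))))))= 3479954763 / 14960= 232617.30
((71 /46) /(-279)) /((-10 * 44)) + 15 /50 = 1694159 /5646960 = 0.30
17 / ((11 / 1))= 1.55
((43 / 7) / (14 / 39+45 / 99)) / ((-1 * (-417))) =0.02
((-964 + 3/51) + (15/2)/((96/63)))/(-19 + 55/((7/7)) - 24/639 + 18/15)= -158747835/6151552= -25.81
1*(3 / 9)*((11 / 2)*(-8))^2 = 1936 / 3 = 645.33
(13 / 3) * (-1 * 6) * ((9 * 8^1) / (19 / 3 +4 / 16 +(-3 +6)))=-22464 / 115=-195.34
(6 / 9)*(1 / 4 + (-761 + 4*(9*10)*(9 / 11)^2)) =-251563 / 726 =-346.51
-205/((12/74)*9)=-7585/54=-140.46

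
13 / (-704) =-13 / 704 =-0.02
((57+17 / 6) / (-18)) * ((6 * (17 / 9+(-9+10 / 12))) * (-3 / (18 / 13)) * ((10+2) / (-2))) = 527371 / 324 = 1627.69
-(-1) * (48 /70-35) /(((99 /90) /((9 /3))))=-7206 /77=-93.58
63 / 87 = 21 / 29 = 0.72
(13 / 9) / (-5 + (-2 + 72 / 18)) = -13 / 27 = -0.48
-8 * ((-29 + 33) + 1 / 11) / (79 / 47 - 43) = 8460 / 10681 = 0.79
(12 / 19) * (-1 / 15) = -4 / 95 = -0.04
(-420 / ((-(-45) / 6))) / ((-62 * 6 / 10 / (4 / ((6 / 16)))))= 16.06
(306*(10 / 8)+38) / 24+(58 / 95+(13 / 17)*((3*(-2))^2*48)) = 103841383 / 77520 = 1339.54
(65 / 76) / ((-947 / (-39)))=2535 / 71972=0.04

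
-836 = -836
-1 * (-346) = 346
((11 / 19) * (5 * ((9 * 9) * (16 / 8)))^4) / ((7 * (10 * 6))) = 78918988500 / 133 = 593375853.38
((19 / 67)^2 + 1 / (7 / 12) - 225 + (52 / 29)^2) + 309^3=779679007529159 / 26426743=29503409.01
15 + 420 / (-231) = 145 / 11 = 13.18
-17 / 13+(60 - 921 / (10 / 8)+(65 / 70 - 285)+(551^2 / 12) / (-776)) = -4214852903 / 4236960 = -994.78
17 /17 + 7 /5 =12 /5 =2.40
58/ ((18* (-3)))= -29/ 27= -1.07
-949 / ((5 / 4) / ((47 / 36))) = -44603 / 45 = -991.18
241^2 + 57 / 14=813191 / 14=58085.07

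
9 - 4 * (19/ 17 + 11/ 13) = 253/ 221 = 1.14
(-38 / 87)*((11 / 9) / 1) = -418 / 783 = -0.53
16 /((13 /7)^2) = 784 /169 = 4.64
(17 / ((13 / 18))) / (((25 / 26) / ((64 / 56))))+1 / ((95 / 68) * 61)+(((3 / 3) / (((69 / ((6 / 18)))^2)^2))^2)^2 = 64510808858847520091339535573241914116676469 / 2304873060946495669517418710579820624042825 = 27.99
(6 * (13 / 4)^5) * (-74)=-41213523 / 256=-160990.32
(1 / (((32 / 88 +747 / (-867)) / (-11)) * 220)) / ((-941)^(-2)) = 88911.69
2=2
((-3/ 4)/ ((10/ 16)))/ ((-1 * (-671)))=-6/ 3355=-0.00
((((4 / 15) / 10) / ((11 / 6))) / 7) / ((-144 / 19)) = -19 / 69300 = -0.00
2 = 2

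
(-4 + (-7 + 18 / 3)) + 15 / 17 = -4.12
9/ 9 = 1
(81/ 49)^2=6561/ 2401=2.73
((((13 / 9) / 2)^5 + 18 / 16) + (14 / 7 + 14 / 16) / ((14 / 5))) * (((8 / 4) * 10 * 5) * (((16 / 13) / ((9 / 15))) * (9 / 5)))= 1553033450 / 1791153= 867.06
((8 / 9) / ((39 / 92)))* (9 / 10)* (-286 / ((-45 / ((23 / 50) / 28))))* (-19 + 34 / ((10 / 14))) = 3328468 / 590625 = 5.64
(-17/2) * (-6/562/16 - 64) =4891699/8992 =544.01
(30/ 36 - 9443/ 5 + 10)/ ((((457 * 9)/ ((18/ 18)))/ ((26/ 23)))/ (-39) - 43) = 9520277/ 691005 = 13.78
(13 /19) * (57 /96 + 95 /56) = 351 /224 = 1.57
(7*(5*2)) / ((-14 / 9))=-45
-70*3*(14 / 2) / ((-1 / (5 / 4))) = 3675 / 2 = 1837.50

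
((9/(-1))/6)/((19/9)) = -27/38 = -0.71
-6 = -6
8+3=11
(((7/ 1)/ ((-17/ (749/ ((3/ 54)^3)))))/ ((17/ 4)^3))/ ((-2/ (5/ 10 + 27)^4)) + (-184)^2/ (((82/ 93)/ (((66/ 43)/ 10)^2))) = 1060569080913487684176/ 158291087225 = 6700118746.46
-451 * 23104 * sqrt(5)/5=-10419904 * sqrt(5)/5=-4659922.73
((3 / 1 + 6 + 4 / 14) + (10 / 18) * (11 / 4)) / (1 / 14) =2725 / 18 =151.39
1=1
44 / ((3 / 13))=572 / 3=190.67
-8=-8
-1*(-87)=87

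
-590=-590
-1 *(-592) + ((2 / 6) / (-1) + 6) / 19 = 33761 / 57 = 592.30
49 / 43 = 1.14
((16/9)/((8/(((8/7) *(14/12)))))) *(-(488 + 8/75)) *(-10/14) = 292864/2835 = 103.30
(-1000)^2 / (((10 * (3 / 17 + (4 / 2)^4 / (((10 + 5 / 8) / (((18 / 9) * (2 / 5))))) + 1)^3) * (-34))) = -14111328125 / 64777108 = -217.84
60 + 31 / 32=1951 / 32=60.97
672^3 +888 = 303465336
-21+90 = 69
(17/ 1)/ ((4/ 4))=17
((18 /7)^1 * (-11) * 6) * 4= -678.86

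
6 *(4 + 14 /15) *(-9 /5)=-1332 /25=-53.28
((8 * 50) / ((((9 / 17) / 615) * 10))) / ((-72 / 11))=-191675 / 27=-7099.07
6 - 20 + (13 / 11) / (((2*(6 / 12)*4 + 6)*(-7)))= -10793 / 770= -14.02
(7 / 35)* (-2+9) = 7 / 5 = 1.40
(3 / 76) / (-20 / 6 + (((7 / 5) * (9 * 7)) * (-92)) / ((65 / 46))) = -2925 / 425766136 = -0.00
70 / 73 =0.96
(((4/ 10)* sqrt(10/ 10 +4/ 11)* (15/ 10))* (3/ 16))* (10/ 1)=9* sqrt(165)/ 88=1.31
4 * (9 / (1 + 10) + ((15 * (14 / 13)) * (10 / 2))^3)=50935579092 / 24167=2107650.06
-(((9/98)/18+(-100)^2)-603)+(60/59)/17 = -1847326679/196588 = -9396.95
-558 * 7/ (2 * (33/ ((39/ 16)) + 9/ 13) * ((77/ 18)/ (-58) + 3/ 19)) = -503616204/ 308765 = -1631.07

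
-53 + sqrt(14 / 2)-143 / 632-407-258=-453919 / 632 + sqrt(7)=-715.58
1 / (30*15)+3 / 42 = 116 / 1575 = 0.07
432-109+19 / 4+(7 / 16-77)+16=267.19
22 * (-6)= -132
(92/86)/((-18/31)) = -713/387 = -1.84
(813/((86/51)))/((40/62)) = 1285353/1720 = 747.30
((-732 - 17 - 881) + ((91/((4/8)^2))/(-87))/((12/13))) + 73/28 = -11926111/7308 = -1631.93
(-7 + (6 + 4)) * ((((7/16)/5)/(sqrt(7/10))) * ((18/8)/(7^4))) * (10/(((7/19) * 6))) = 0.00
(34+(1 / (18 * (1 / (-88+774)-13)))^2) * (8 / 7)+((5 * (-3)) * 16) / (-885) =104079246715768 / 2659944675717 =39.13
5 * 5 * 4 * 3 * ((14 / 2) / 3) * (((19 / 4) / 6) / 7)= 475 / 6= 79.17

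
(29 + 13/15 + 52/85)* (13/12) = 25259/765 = 33.02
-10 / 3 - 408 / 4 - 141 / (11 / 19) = -11513 / 33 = -348.88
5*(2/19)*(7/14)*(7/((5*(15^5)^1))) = 7/14428125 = 0.00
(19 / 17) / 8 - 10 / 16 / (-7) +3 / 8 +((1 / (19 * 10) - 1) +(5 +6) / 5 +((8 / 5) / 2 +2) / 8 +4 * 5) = 2004083 / 90440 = 22.16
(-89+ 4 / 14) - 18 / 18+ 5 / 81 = -89.65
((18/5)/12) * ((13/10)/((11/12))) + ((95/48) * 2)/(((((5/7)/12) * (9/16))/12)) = 1170751/825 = 1419.09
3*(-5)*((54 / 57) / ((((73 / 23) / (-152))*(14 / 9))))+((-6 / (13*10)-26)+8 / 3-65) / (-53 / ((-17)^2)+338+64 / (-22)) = 46385484409454 / 106089141795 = 437.23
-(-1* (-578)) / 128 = -289 / 64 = -4.52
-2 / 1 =-2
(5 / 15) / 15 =1 / 45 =0.02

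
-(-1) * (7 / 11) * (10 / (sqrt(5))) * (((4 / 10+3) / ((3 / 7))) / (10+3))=1666 * sqrt(5) / 2145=1.74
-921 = -921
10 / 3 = 3.33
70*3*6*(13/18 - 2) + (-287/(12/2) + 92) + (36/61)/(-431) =-247004161/157746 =-1565.83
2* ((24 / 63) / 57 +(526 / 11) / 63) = 20164 / 13167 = 1.53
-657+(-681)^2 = 463104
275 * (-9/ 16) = -2475/ 16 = -154.69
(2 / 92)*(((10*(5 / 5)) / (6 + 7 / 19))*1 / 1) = 95 / 2783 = 0.03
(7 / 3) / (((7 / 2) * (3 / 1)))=2 / 9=0.22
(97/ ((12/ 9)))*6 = 873/ 2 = 436.50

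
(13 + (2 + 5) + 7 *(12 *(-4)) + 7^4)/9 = 695/3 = 231.67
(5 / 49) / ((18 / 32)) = 80 / 441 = 0.18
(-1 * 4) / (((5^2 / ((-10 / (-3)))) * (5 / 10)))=-16 / 15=-1.07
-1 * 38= -38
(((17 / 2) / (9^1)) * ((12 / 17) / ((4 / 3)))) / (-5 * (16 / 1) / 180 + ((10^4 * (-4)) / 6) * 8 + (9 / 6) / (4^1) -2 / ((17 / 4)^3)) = -176868 / 18865953781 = -0.00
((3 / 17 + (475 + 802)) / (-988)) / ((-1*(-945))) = -5428 / 3968055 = -0.00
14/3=4.67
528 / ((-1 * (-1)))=528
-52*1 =-52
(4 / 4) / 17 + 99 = 1684 / 17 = 99.06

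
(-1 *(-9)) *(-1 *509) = -4581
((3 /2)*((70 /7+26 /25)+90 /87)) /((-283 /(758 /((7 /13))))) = -90.09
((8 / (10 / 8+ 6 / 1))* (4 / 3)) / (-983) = -128 / 85521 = -0.00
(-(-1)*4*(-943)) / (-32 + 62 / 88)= 165968 / 1377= 120.53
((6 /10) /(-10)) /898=-3 /44900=-0.00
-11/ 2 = -5.50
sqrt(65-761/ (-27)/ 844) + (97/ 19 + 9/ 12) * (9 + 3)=sqrt(938093973)/ 3798 + 1335/ 19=78.33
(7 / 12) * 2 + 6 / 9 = 1.83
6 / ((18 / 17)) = 5.67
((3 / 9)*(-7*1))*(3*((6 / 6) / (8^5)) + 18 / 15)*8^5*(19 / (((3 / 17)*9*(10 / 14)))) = -345772469 / 225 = -1536766.53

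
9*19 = 171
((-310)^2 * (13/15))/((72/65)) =4060225/54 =75189.35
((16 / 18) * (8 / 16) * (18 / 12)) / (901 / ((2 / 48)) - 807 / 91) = 182 / 5900931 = 0.00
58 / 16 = 29 / 8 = 3.62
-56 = -56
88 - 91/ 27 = 2285/ 27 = 84.63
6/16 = 3/8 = 0.38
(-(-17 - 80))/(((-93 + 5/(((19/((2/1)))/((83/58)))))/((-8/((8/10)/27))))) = 74385/262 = 283.91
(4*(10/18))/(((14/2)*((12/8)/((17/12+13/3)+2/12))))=1.25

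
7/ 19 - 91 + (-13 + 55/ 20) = -7667/ 76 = -100.88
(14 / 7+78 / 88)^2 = 16129 / 1936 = 8.33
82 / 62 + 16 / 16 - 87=-2625 / 31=-84.68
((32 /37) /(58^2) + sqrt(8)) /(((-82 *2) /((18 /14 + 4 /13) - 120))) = 21550 /116097527 + 10775 *sqrt(2) /7462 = 2.04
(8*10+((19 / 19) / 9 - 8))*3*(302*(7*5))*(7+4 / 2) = 20579790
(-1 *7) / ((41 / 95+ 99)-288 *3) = 665 / 72634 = 0.01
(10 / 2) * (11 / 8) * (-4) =-55 / 2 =-27.50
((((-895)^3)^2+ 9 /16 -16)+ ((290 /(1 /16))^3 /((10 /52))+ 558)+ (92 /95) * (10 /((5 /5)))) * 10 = 781235983905481565415 /152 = 5139710420430799772.47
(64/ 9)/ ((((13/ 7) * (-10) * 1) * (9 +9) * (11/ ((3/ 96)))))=-7/ 115830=-0.00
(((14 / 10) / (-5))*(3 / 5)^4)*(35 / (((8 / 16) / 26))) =-206388 / 3125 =-66.04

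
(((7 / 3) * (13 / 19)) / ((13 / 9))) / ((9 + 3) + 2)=3 / 38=0.08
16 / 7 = 2.29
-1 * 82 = -82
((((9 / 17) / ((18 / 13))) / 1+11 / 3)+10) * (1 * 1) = 1433 / 102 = 14.05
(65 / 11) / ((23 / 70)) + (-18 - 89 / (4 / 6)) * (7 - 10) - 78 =199609 / 506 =394.48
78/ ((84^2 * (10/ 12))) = 13/ 980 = 0.01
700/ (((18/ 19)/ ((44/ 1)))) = 292600/ 9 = 32511.11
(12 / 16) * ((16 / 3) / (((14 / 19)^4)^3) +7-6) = 2223945027636529 / 14173478093824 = 156.91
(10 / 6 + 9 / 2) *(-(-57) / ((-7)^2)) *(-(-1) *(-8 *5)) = -14060 / 49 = -286.94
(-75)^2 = 5625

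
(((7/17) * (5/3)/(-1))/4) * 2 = -35/102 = -0.34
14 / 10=7 / 5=1.40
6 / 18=1 / 3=0.33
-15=-15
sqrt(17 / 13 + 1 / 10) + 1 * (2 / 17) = 2 / 17 + sqrt(23790) / 130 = 1.30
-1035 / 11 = -94.09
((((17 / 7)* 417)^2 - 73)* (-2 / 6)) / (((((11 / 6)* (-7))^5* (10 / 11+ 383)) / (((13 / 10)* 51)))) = 43177507581312 / 254593966025245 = 0.17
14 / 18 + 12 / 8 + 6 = 149 / 18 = 8.28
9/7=1.29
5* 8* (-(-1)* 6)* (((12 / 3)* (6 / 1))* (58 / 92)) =83520 / 23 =3631.30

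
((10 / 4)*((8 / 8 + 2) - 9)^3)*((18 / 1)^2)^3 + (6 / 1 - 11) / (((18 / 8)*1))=-165299408660 / 9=-18366600962.22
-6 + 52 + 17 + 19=82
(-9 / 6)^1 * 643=-1929 / 2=-964.50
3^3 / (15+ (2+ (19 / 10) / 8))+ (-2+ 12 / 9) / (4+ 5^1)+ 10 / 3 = 179672 / 37233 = 4.83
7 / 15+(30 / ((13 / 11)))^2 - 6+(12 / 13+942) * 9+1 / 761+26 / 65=17604426332 / 1929135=9125.55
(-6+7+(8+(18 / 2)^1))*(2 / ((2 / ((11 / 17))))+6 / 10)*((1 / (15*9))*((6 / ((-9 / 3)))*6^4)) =-183168 / 425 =-430.98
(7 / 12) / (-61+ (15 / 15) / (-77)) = -539 / 56376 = -0.01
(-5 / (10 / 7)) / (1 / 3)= -21 / 2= -10.50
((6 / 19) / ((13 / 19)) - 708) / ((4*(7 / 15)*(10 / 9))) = -17739 / 52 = -341.13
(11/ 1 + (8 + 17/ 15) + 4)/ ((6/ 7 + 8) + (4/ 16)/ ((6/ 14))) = 2.56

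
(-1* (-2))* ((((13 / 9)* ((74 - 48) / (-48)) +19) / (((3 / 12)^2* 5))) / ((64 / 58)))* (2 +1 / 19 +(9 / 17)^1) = 3172397 / 11628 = 272.82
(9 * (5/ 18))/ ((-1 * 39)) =-5/ 78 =-0.06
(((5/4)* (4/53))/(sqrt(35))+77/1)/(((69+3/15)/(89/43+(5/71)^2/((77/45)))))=86485870* sqrt(35)/1071262471433+86485870/37499999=2.31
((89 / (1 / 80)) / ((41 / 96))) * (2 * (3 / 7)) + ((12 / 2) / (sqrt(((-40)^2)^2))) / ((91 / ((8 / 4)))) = 21325824123 / 1492400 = 14289.62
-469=-469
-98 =-98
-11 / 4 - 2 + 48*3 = 557 / 4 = 139.25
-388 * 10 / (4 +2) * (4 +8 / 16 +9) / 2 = -4365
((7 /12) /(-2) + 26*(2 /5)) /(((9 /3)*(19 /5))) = 1213 /1368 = 0.89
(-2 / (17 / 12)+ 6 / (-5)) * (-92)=20424 / 85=240.28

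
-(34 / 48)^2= -289 / 576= -0.50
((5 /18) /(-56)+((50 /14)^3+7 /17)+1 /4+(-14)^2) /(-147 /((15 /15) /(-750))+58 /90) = 1016878195 /462867485584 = 0.00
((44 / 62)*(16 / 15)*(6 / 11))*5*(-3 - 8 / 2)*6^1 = -2688 / 31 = -86.71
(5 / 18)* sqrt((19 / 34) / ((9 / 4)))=5* sqrt(646) / 918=0.14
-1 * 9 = -9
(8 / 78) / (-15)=-4 / 585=-0.01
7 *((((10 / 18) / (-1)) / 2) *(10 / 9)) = -175 / 81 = -2.16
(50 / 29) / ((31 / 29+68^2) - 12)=50 / 133779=0.00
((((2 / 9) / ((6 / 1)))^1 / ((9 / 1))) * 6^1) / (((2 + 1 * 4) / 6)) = 2 / 81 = 0.02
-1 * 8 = -8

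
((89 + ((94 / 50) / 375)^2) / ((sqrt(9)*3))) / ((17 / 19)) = 8742534638 / 791015625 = 11.05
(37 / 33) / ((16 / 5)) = 185 / 528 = 0.35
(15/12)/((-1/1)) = -5/4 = -1.25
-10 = -10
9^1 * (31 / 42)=93 / 14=6.64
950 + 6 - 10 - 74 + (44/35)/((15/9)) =152732/175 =872.75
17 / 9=1.89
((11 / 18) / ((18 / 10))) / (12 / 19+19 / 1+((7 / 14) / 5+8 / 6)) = 5225 / 324189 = 0.02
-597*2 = -1194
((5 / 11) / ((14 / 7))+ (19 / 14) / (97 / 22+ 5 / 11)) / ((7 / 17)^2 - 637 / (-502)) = 605192877 / 1719405149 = 0.35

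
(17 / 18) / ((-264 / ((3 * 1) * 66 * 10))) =-85 / 12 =-7.08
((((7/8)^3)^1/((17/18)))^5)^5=0.00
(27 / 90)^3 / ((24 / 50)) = 9 / 160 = 0.06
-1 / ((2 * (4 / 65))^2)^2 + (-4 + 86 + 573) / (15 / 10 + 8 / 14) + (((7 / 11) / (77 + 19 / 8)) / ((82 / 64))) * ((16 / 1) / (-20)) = -687479220118337 / 170089779200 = -4041.86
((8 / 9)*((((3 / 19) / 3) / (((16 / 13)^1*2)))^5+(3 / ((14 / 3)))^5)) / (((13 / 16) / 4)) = 153313529878003627 / 319097937558306816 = 0.48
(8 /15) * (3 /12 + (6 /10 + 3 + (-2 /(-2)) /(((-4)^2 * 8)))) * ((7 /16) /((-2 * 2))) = -5761 /25600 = -0.23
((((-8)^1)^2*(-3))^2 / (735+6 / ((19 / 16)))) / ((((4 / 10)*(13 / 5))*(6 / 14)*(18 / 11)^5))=34271652800 / 3597914619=9.53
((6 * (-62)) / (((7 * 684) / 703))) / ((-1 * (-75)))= -1147 / 1575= -0.73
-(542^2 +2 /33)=-9694214 /33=-293764.06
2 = 2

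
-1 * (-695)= 695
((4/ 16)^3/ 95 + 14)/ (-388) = -85121/ 2359040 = -0.04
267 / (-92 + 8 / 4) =-89 / 30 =-2.97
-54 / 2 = -27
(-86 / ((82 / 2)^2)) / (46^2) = -43 / 1778498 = -0.00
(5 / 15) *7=7 / 3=2.33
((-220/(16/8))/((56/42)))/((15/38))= -209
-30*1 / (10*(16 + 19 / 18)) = -0.18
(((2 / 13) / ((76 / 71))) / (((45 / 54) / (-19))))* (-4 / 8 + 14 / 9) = -1349 / 390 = -3.46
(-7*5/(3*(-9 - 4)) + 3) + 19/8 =1957/312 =6.27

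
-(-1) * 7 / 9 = 7 / 9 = 0.78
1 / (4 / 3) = 3 / 4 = 0.75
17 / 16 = 1.06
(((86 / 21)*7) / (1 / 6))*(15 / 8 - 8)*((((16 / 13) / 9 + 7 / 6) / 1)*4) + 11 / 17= -10923508 / 1989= -5491.96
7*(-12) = -84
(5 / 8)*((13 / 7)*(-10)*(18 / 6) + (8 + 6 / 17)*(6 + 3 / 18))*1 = -7505 / 2856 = -2.63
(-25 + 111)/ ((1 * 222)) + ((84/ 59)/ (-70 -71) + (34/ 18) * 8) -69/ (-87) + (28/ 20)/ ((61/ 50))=28470529298/ 1633510521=17.43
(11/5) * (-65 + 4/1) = -671/5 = -134.20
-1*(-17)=17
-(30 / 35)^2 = -36 / 49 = -0.73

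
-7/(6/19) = -133/6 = -22.17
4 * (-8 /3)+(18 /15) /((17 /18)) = -2396 /255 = -9.40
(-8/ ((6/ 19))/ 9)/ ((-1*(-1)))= -76/ 27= -2.81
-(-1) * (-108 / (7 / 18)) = -1944 / 7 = -277.71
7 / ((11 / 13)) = 91 / 11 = 8.27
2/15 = 0.13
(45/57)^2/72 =25/2888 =0.01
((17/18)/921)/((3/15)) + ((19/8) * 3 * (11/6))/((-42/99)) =-30.79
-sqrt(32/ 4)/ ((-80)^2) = -sqrt(2)/ 3200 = -0.00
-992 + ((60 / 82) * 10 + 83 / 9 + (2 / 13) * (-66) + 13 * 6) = -4353827 / 4797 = -907.61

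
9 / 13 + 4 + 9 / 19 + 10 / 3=6298 / 741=8.50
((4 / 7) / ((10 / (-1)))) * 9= -18 / 35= -0.51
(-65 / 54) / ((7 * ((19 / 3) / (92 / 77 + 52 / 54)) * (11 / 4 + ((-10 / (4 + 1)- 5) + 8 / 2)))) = 583180 / 2488563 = 0.23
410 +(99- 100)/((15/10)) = 1228/3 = 409.33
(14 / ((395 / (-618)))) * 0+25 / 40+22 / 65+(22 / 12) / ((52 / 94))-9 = -4.72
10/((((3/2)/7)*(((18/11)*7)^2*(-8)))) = -605/13608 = -0.04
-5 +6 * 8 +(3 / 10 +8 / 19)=8307 / 190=43.72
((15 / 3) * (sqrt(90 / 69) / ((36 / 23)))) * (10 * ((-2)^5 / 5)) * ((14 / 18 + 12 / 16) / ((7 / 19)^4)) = -143353100 * sqrt(690) / 194481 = -19362.19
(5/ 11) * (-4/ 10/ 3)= -2/ 33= -0.06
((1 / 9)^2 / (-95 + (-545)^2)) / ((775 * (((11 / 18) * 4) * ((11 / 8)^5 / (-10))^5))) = -7555786372591432341913600 / 9873431004579079421506773458192067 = -0.00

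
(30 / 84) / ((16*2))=5 / 448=0.01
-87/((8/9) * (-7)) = 783/56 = 13.98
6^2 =36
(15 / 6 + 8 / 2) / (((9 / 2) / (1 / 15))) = 13 / 135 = 0.10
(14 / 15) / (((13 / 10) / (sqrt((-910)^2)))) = 1960 / 3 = 653.33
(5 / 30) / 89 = 1 / 534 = 0.00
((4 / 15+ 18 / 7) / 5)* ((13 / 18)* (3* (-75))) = -1937 / 21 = -92.24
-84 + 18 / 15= -414 / 5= -82.80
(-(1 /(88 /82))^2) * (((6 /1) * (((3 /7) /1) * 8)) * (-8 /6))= 20172 /847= 23.82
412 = 412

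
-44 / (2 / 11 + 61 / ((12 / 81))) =-1936 / 18125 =-0.11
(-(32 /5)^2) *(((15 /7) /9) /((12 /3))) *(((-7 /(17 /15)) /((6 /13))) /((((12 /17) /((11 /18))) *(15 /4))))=9152 /1215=7.53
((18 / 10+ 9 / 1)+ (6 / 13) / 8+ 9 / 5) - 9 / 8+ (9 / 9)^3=6517 / 520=12.53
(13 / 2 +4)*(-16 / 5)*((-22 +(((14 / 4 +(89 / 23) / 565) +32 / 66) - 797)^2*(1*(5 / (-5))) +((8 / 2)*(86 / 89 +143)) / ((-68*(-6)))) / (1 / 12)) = 39195578689931319031208 / 154577710434125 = 253565527.53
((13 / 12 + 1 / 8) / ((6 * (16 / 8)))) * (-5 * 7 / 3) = -1015 / 864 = -1.17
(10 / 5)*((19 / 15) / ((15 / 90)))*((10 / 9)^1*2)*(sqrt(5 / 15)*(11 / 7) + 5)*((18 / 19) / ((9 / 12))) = 1408*sqrt(3) / 63 + 640 / 3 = 252.04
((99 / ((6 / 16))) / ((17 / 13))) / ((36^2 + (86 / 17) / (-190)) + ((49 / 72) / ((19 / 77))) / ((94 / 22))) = 1103319360 / 7086229603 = 0.16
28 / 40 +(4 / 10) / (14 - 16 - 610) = 107 / 153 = 0.70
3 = 3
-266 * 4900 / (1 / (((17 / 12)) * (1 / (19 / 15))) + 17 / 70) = -1551046000 / 1353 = -1146375.46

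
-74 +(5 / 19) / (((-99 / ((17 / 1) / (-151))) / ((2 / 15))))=-63054848 / 852093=-74.00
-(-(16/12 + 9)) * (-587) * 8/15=-145576/45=-3235.02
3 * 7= 21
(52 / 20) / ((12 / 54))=117 / 10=11.70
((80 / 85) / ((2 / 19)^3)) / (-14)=-6859 / 119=-57.64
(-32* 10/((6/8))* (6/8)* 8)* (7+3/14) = -129280/7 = -18468.57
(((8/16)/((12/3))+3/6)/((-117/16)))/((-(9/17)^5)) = 14198570/6908733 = 2.06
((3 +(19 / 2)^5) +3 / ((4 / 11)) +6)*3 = 7429953 / 32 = 232186.03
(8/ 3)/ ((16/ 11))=11/ 6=1.83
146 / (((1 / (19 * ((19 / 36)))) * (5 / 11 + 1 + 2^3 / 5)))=1449415 / 3024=479.30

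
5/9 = 0.56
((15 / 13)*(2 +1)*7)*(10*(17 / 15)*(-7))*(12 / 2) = -149940 / 13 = -11533.85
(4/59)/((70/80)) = 32/413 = 0.08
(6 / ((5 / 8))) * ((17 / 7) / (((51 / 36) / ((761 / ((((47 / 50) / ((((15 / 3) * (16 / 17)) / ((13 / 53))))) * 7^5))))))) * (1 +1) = 37170892800 / 1222020163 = 30.42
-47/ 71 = -0.66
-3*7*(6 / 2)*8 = -504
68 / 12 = 17 / 3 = 5.67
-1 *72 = -72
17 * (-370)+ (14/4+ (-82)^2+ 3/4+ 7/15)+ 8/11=290033/660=439.44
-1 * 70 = -70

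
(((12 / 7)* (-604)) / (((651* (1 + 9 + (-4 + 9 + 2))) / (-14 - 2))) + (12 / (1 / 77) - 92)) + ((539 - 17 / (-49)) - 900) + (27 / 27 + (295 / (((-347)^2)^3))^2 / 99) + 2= 3707320158003020376993560692172572296878 / 7791042749447435613556588075222948557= 475.84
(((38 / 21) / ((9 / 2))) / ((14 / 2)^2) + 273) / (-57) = -2528329 / 527877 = -4.79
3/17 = 0.18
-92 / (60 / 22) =-506 / 15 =-33.73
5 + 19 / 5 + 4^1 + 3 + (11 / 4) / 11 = 321 / 20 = 16.05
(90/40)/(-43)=-9/172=-0.05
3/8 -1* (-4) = 35/8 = 4.38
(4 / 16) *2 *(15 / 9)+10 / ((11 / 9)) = 595 / 66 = 9.02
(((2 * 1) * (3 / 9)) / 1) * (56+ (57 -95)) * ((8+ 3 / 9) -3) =64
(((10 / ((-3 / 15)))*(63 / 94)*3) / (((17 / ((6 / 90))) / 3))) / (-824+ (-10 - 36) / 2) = 135 / 96679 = 0.00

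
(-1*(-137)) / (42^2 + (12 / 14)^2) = 6713 / 86472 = 0.08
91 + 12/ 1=103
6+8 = 14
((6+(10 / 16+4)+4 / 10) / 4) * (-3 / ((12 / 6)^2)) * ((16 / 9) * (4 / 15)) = -49 / 50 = -0.98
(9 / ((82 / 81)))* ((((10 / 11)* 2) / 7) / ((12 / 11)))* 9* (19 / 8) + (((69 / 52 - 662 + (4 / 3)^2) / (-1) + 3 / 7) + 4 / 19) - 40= 6786078631 / 10208016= 664.78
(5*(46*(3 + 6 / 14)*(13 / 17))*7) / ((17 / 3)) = 215280 / 289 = 744.91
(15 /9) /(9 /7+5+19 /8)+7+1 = 2384 /291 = 8.19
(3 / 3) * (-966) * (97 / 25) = -93702 / 25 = -3748.08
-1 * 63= -63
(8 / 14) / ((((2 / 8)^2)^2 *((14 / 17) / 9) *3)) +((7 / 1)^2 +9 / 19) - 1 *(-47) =585945 / 931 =629.37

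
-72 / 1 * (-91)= 6552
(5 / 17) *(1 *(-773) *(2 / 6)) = -3865 / 51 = -75.78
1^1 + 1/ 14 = 15/ 14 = 1.07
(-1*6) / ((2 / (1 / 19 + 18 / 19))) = -3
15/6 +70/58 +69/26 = 2398/377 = 6.36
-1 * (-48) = 48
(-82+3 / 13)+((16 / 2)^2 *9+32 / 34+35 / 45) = 986444 / 1989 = 495.95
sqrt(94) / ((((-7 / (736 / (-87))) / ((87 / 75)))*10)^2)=135424*sqrt(94) / 6890625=0.19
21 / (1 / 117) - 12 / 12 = 2456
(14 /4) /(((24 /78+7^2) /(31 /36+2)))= 9373 /46152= 0.20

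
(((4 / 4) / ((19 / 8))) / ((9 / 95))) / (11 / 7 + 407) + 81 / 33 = 3173 / 1287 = 2.47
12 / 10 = 6 / 5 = 1.20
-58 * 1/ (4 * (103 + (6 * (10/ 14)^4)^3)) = -401397328829/ 2956773913406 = -0.14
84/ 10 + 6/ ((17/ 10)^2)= 15138/ 1445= 10.48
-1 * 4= -4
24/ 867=8/ 289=0.03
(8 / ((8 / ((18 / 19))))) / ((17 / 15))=270 / 323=0.84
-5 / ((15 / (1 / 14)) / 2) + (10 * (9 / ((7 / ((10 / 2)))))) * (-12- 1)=-835.76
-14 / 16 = -7 / 8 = -0.88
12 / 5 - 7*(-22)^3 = 74538.40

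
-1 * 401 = -401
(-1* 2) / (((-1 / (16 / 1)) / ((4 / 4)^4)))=32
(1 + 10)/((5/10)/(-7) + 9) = 154/125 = 1.23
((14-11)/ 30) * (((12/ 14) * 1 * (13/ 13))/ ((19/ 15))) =9/ 133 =0.07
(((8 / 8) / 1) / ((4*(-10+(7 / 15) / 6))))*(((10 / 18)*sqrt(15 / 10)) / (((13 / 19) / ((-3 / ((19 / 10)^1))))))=375*sqrt(6) / 23218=0.04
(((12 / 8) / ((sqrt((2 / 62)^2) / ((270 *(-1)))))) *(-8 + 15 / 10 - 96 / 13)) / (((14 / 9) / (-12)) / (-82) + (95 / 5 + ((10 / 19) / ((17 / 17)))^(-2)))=125432924625 / 16270163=7709.38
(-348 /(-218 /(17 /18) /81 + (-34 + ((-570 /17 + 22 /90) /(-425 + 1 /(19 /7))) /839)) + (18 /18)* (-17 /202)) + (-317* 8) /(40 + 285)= 19499490165534849 /12527273395248950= 1.56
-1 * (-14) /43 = 14 /43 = 0.33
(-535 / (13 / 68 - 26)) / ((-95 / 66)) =-160072 / 11115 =-14.40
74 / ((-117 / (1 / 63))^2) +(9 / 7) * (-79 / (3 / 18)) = -33111254284 / 54331641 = -609.43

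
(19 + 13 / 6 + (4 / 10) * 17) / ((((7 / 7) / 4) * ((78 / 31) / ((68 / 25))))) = 1768612 / 14625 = 120.93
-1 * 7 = -7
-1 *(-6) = 6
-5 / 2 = -2.50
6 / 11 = 0.55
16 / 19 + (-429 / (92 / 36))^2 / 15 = 94455353 / 50255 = 1879.52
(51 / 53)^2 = 2601 / 2809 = 0.93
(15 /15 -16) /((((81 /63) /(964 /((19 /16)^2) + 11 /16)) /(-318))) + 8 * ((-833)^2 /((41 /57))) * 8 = 7611023352261 /118408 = 64277948.72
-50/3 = -16.67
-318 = -318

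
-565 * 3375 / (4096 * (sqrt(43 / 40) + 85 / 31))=-8374359375 / 42270208 + 610835625 * sqrt(430) / 169080832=-123.20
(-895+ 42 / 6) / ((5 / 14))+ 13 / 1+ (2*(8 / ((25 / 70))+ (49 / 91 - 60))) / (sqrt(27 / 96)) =-12367 / 5 - 6424*sqrt(2) / 65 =-2613.17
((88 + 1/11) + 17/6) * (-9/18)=-6001/132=-45.46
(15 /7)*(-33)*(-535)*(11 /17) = 2913075 /119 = 24479.62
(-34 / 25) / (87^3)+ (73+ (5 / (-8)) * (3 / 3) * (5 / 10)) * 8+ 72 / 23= 442728027911 / 757278450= 584.63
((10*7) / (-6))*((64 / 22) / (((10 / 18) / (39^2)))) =-1022112 / 11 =-92919.27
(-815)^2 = 664225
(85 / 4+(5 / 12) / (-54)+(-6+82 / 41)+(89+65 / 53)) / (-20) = -738181 / 137376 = -5.37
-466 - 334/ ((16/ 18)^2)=-28439/ 32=-888.72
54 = 54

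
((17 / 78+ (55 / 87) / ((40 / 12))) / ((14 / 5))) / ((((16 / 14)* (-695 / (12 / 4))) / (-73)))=0.04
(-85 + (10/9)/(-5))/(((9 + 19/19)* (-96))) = 767/8640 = 0.09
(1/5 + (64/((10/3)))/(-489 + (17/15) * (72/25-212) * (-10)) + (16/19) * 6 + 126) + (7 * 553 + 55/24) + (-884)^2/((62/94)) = 11853835066763827/9971322360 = 1188792.68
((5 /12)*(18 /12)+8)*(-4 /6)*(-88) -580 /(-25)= 2646 /5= 529.20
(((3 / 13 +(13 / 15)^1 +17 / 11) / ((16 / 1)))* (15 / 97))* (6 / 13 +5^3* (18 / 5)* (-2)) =-33146643 / 1442584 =-22.98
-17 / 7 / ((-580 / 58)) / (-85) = -1 / 350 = -0.00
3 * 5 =15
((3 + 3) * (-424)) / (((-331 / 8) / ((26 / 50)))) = 31.97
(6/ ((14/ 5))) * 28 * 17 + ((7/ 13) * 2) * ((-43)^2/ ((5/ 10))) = 65032/ 13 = 5002.46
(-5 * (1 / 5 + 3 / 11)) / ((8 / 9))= -117 / 44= -2.66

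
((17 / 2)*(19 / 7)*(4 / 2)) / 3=323 / 21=15.38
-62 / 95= -0.65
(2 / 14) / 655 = 1 / 4585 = 0.00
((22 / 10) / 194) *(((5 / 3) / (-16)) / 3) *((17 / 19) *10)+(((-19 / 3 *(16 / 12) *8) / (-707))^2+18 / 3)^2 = 1745315209426931534977 / 48338482325358981168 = 36.11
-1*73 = -73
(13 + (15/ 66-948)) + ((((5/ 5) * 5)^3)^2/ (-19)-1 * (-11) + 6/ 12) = -364839/ 209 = -1745.64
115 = 115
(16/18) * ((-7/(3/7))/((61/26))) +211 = 337325/1647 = 204.81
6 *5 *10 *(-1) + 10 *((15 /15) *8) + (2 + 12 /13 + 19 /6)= -16685 /78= -213.91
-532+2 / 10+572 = 201 / 5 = 40.20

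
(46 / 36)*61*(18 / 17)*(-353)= -495259 / 17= -29132.88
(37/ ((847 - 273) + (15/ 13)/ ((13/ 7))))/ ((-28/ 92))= -143819/ 679777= -0.21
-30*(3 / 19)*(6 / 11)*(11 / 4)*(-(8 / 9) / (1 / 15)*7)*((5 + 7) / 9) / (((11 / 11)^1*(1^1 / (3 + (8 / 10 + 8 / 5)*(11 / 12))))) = 87360 / 19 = 4597.89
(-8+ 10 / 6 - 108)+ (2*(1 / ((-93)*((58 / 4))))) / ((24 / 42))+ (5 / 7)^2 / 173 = -871311401 / 7620823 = -114.33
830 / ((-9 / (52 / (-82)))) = 21580 / 369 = 58.48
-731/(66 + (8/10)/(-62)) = -113305/10228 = -11.08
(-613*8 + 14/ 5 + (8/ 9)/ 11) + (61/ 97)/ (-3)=-235337303/ 48015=-4901.33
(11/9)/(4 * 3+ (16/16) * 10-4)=11/162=0.07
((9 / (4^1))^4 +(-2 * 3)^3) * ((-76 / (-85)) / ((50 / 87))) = -296.17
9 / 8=1.12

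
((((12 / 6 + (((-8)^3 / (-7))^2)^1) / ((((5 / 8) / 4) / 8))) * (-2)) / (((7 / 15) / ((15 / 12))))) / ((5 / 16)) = -1611214848 / 343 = -4697419.38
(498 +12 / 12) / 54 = 499 / 54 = 9.24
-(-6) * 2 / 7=12 / 7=1.71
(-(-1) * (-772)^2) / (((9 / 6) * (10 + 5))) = 1191968 / 45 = 26488.18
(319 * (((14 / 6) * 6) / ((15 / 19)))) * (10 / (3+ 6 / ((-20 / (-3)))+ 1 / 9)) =267960 / 19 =14103.16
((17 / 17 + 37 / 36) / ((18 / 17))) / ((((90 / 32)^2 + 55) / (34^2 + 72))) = 48766336 / 1304505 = 37.38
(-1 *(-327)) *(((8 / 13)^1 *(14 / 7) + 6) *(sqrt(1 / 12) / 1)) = 5123 *sqrt(3) / 13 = 682.56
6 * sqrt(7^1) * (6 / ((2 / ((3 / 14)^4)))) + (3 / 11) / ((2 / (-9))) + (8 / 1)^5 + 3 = 32769.87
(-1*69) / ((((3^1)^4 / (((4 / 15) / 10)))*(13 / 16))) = -736 / 26325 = -0.03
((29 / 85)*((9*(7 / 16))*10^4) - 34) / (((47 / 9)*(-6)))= -683391 / 1598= -427.65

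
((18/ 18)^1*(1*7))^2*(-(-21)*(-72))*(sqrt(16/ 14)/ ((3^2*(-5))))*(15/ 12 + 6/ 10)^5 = 10193561679*sqrt(14)/ 1000000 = 38140.82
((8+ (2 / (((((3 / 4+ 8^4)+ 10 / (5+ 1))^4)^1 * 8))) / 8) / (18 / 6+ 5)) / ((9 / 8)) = 46803615954148153616 / 52654067948416672089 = 0.89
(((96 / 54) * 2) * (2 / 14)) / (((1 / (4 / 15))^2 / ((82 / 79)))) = 41984 / 1119825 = 0.04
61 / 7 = 8.71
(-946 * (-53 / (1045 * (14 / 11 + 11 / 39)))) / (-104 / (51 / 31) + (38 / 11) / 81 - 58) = -14809085577 / 58150313960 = -0.25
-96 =-96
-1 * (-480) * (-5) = -2400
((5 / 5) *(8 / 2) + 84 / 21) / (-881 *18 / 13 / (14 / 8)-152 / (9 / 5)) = -819 / 80006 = -0.01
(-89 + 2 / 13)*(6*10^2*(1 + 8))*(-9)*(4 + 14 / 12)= 290020500 / 13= 22309269.23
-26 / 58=-13 / 29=-0.45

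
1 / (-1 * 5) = -1 / 5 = -0.20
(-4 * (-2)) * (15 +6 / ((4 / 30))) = 480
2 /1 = 2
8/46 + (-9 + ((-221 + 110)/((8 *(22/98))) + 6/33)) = -70.45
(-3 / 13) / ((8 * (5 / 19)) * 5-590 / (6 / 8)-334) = 171 / 822614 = 0.00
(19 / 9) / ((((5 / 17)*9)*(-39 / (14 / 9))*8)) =-2261 / 568620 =-0.00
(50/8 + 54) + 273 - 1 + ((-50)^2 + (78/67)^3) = 3409242235/1203052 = 2833.83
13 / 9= 1.44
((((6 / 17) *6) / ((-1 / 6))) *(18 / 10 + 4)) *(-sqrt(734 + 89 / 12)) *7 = 7308 *sqrt(26691) / 85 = 14046.30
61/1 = 61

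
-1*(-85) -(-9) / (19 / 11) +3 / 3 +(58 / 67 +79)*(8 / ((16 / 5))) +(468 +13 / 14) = 6770607 / 8911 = 759.80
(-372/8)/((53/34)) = -1581/53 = -29.83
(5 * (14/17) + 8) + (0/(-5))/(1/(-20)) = 206/17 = 12.12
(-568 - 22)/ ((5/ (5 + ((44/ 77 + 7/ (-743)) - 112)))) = 65322912/ 5201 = 12559.68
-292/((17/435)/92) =-11685840/17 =-687402.35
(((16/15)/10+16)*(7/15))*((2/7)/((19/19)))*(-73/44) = -44092/12375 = -3.56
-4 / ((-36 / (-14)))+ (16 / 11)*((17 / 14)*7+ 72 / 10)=10534 / 495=21.28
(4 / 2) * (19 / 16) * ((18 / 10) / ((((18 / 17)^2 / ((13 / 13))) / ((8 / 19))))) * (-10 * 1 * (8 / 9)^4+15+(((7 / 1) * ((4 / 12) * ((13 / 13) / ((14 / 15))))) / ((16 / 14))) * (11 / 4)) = 358539469 / 15116544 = 23.72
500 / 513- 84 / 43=-21592 / 22059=-0.98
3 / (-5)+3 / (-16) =-63 / 80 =-0.79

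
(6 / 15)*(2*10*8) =64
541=541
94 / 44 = 47 / 22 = 2.14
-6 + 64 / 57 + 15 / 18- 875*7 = -698711 / 114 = -6129.04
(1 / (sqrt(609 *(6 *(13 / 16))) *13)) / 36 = sqrt(5278) / 1852578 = 0.00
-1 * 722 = -722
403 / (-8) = -403 / 8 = -50.38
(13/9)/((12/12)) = 13/9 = 1.44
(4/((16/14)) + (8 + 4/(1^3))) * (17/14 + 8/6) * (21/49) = 3317/196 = 16.92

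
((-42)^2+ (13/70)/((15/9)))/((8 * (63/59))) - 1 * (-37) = 243.51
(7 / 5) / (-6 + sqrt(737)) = 42 / 3505 + 7 * sqrt(737) / 3505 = 0.07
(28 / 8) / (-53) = -7 / 106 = -0.07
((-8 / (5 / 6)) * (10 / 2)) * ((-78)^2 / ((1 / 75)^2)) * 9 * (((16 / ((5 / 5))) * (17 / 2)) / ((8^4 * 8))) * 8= -3927031875 / 8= -490878984.38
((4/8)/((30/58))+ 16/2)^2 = 72361/900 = 80.40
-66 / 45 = -22 / 15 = -1.47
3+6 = 9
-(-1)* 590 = 590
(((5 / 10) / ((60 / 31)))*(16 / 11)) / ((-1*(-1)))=62 / 165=0.38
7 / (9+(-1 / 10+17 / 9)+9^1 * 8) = 630 / 7451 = 0.08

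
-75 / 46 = -1.63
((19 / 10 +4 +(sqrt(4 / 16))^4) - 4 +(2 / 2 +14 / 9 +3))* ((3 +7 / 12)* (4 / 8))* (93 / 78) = 7215529 / 449280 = 16.06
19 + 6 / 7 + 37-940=-6182 / 7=-883.14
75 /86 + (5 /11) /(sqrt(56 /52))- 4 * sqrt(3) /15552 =-sqrt(3) /3888 + 5 * sqrt(182) /154 + 75 /86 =1.31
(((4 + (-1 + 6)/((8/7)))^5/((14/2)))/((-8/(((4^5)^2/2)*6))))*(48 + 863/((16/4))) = -4273145963655/7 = -610449423379.29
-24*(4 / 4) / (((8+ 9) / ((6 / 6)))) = -24 / 17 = -1.41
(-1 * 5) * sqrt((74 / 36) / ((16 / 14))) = -5 * sqrt(259) / 12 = -6.71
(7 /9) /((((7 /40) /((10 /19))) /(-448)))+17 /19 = -179047 /171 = -1047.06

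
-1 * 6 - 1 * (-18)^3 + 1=5827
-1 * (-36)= 36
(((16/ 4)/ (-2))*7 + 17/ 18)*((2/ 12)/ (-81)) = 235/ 8748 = 0.03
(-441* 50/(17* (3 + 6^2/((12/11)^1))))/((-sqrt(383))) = 1225* sqrt(383)/13022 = 1.84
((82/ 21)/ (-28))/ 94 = -41/ 27636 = -0.00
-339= -339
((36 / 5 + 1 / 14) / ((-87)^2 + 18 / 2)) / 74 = 0.00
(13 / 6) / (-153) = -13 / 918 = -0.01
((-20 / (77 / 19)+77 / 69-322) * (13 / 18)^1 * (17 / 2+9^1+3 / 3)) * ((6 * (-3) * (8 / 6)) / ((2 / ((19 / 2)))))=15820312703 / 31878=496276.83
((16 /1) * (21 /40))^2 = 1764 /25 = 70.56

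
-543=-543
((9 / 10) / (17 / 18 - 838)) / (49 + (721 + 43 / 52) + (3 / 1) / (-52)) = -27 / 19355300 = -0.00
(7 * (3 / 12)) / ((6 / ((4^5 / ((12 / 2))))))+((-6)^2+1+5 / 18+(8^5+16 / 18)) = 591407 / 18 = 32855.94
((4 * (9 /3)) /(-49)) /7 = -12 /343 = -0.03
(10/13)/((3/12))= 3.08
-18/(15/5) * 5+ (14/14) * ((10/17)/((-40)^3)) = -3264001/108800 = -30.00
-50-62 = -112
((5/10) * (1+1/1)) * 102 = 102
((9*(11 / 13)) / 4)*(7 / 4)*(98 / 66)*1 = 1029 / 208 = 4.95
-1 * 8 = -8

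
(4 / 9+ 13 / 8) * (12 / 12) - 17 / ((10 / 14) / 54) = -461927 / 360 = -1283.13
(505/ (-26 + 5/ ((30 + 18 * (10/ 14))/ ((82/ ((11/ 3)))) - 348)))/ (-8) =25079815/ 10335644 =2.43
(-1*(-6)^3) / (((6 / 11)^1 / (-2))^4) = 117128 / 3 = 39042.67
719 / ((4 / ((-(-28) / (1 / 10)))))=50330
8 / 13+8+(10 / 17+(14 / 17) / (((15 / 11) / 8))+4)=18.03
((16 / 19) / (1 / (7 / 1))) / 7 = 16 / 19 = 0.84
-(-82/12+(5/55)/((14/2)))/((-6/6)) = -3151/462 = -6.82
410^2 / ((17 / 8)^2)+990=11044510 / 289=38216.30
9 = 9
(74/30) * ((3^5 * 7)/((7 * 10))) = 2997/50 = 59.94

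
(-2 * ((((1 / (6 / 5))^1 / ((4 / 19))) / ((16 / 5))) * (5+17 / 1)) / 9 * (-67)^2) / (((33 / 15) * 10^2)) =-426455 / 3456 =-123.40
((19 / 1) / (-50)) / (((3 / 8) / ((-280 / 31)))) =4256 / 465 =9.15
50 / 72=25 / 36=0.69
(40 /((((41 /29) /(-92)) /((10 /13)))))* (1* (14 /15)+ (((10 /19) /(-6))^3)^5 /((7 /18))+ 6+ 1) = -1434431733980802614925255351711680 /90303706181388172198791488787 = -15884.53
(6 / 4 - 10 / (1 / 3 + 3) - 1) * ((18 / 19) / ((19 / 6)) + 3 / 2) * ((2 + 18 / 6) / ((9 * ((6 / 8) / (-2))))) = 21650 / 3249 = 6.66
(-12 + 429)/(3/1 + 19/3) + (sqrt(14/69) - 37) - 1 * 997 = -27701/28 + sqrt(966)/69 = -988.87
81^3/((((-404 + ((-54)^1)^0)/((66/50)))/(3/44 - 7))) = 97253703/8060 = 12066.22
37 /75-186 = -13913 /75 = -185.51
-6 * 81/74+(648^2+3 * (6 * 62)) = 15577497/37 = 421013.43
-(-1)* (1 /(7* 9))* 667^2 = 444889 /63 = 7061.73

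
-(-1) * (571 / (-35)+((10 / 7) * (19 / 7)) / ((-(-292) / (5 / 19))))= -583437 / 35770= -16.31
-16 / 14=-8 / 7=-1.14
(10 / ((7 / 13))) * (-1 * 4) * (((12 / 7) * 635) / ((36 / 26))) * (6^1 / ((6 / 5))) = -42926000 / 147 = -292013.61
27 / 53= 0.51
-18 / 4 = -9 / 2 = -4.50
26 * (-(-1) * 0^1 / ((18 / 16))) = 0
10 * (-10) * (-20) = 2000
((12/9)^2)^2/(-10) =-128/405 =-0.32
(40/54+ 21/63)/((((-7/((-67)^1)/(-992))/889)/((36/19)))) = -979147648/57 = -17178028.91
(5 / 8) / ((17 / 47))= 235 / 136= 1.73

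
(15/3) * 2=10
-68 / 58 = -34 / 29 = -1.17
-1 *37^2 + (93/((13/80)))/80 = -17704/13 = -1361.85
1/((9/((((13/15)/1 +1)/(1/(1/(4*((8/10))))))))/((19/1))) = 133/108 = 1.23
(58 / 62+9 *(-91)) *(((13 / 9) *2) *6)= -1318720 / 93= -14179.78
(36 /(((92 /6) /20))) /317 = 0.15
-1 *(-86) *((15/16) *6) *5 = 9675/4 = 2418.75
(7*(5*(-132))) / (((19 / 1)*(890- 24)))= -2310 / 8227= -0.28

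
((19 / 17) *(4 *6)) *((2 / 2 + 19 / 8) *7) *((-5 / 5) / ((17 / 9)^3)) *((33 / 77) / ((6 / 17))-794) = 12452312169 / 167042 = 74546.00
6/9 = 2/3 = 0.67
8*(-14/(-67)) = 112/67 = 1.67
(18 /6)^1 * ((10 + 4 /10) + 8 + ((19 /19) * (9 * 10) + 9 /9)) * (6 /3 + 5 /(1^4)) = 11487 /5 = 2297.40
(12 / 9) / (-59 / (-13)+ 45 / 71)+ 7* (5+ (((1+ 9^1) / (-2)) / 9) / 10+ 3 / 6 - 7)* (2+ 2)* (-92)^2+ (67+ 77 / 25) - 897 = -198438946009 / 537075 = -369480.88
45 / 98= 0.46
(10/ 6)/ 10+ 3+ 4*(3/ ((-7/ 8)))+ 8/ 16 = -10.05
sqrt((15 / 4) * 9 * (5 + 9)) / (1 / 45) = 135 * sqrt(210) / 2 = 978.17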